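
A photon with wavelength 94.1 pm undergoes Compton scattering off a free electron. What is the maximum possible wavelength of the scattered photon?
98.9526 pm (at θ = 180°)

The Compton shift is Δλ = λ_C(1 − cos θ).

Since cos θ ranges from −1 to 1, the factor (1 − cos θ) ranges from 0 to 2; the maximum shift occurs at θ = 180° (backscattering):
Δλ_max = 2λ_C = 2 × 2.4263 pm = 4.8526 pm

Maximum scattered wavelength:
λ'_max = λ₀ + Δλ_max = 94.1 + 4.8526 = 98.9526 pm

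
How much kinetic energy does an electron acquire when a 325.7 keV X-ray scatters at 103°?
142.8004 keV

By energy conservation: K_e = E_initial - E_final

First find the scattered photon energy:
Initial wavelength: λ = hc/E = 3.8067 pm
Compton shift: Δλ = λ_C(1 - cos(103°)) = 2.9721 pm
Final wavelength: λ' = 3.8067 + 2.9721 = 6.7788 pm
Final photon energy: E' = hc/λ' = 182.8996 keV

Electron kinetic energy:
K_e = E - E' = 325.7000 - 182.8996 = 142.8004 keV

(Intermediate values are shown rounded; full precision is carried through to the final answer.)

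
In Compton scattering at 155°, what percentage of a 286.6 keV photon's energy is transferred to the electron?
0.5167 (or 51.67%)

Calculate initial and final photon energies:

Initial: E₀ = 286.6 keV → λ₀ = 4.3260 pm
Compton shift: Δλ = 4.6253 pm
Final wavelength: λ' = 8.9513 pm
Final energy: E' = 138.5092 keV

Fractional energy loss:
(E₀ - E')/E₀ = (286.6000 - 138.5092)/286.6000
= 148.0908/286.6000
= 0.5167
= 51.67%

(Intermediate values are shown rounded; full precision is carried through to the final answer.)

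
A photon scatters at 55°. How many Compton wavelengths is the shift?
0.4264 λ_C

The Compton shift formula is:
Δλ = λ_C(1 - cos θ)

Dividing both sides by λ_C:
Δλ/λ_C = 1 - cos θ

For θ = 55°:
Δλ/λ_C = 1 - cos(55°)
Δλ/λ_C = 1 - 0.5736
Δλ/λ_C = 0.4264

This means the shift is 0.4264 × λ_C = 1.0346 pm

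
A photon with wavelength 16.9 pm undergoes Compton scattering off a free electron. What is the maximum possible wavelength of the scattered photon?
21.7526 pm (at θ = 180°)

The Compton shift is Δλ = λ_C(1 − cos θ).

Since cos θ ranges from −1 to 1, the factor (1 − cos θ) ranges from 0 to 2; the maximum shift occurs at θ = 180° (backscattering):
Δλ_max = 2λ_C = 2 × 2.4263 pm = 4.8526 pm

Maximum scattered wavelength:
λ'_max = λ₀ + Δλ_max = 16.9 + 4.8526 = 21.7526 pm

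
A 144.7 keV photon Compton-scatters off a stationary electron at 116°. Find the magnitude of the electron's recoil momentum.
1.1281e-22 kg·m/s

The electron is initially at rest, so by conservation of momentum:
p⃗_e = p⃗₀ − p⃗'  (incident photon momentum minus scattered photon momentum)

Photon momentum magnitudes (p = h/λ = E/c):
λ₀ = hc/E₀ = 8.5684 pm → p₀ = h/λ₀ = 7.7332e-23 kg·m/s
Δλ = λ_C(1 − cos 116°) = 3.4899 pm
λ' = 12.0583 pm → p' = h/λ' = 5.4950e-23 kg·m/s

The scattered photon makes angle θ = 116° with the incident direction, so by the law of cosines:
|p⃗_e|² = p₀² + p'² − 2p₀p'cos θ
|p⃗_e|² = (7.7332e-23)² + (5.4950e-23)² − 2·7.7332e-23·5.4950e-23·cos(116°)
|p⃗_e| = 1.1281e-22 kg·m/s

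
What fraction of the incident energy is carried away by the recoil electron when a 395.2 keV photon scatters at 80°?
0.3899 (or 38.99%)

Calculate initial and final photon energies:

Initial: E₀ = 395.2 keV → λ₀ = 3.1373 pm
Compton shift: Δλ = 2.0050 pm
Final wavelength: λ' = 5.1422 pm
Final energy: E' = 241.1094 keV

Fractional energy loss:
(E₀ - E')/E₀ = (395.2000 - 241.1094)/395.2000
= 154.0906/395.2000
= 0.3899
= 38.99%

(Intermediate values are shown rounded; full precision is carried through to the final answer.)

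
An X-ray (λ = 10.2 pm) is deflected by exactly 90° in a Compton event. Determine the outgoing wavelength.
12.6263 pm

Using the Compton formula: λ' = λ + λ_C(1 − cos θ)

For θ = 90°, cos θ = 0 (exact) = 0.0000, so:
1 − cos 90° = 1 − (0) = 1.0000

Δλ = λ_C × 1.0000 = 2.4263 × 1.0000 = 2.4263 pm

λ' = 10.2 + 2.4263 = 12.6263 pm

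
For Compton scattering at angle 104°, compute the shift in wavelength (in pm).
3.0133 pm

Using the Compton scattering formula:
Δλ = λ_C(1 - cos θ)

where λ_C = h/(m_e·c) ≈ 2.4263 pm is the Compton wavelength of an electron.

For θ = 104°:
cos(104°) = -0.2419
1 - cos(104°) = 1.2419

Δλ = 2.4263 × 1.2419
Δλ = 3.0133 pm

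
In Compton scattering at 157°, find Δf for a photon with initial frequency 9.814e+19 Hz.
5.928e+19 Hz (decrease)

Convert frequency to wavelength (c = 299792458 m/s):
λ₀ = c/f₀ = 299792458/9.814e+19 = 3.0547428e-12 m = 3.0547 pm

Calculate Compton shift:
Δλ = λ_C(1 - cos(157°)) = 4.6597 pm

Final wavelength:
λ' = λ₀ + Δλ = 3.0547 + 4.6597 = 7.7145 pm

Final frequency:
f' = c/λ' = 299792458/7.7144834e-12 = 3.8860990e+19 Hz

Frequency shift (decrease):
Δf = f₀ - f' = 9.814e+19 - 3.8860990e+19 = 5.928e+19 Hz

(Intermediate values are shown rounded; full precision is carried through to the final answer.)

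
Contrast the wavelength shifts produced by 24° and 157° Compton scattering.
157° produces the larger shift by a factor of 22.214

Calculate both shifts using Δλ = λ_C(1 - cos θ):

For θ₁ = 24°:
Δλ₁ = 2.4263 × (1 - cos(24°))
Δλ₁ = 2.4263 × 0.0865
Δλ₁ = 0.2098 pm

For θ₂ = 157°:
Δλ₂ = 2.4263 × (1 - cos(157°))
Δλ₂ = 2.4263 × 1.9205
Δλ₂ = 4.6597 pm

The 157° angle produces the larger shift.
Ratio: 4.6597/0.2098 = 22.214

(Intermediate values are shown rounded; full precision is carried through to the final answer.)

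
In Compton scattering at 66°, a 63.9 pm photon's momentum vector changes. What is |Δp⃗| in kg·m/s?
1.1172e-23 kg·m/s

Photon momentum magnitude is p = h/λ.

Initial momentum:
p₀ = h/λ = 6.6261e-34/6.3900e-11 = 1.0369e-23 kg·m/s

After scattering:
λ' = λ + Δλ = 63.9 + 1.4394 = 65.3394 pm
p' = h/λ' = 6.6261e-34/6.5339e-11 = 1.0141e-23 kg·m/s

Momentum is a vector; the scattered photon's direction makes angle θ = 66° with the incident direction. The magnitude of the vector change Δp⃗ = p⃗₀ − p⃗' is found from the law of cosines:
|Δp⃗|² = p₀² + p'² − 2p₀p'cos θ
|Δp⃗|² = (1.0369e-23)² + (1.0141e-23)² − 2·1.0369e-23·1.0141e-23·cos(66°)
|Δp⃗| = 1.1172e-23 kg·m/s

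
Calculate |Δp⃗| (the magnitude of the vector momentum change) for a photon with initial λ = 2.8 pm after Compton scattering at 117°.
2.9911e-22 kg·m/s

Photon momentum magnitude is p = h/λ.

Initial momentum:
p₀ = h/λ = 6.6261e-34/2.8000e-12 = 2.3665e-22 kg·m/s

After scattering:
λ' = λ + Δλ = 2.8 + 3.5278 = 6.3278 pm
p' = h/λ' = 6.6261e-34/6.3278e-12 = 1.0471e-22 kg·m/s

Momentum is a vector; the scattered photon's direction makes angle θ = 117° with the incident direction. The magnitude of the vector change Δp⃗ = p⃗₀ − p⃗' is found from the law of cosines:
|Δp⃗|² = p₀² + p'² − 2p₀p'cos θ
|Δp⃗|² = (2.3665e-22)² + (1.0471e-22)² − 2·2.3665e-22·1.0471e-22·cos(117°)
|Δp⃗| = 2.9911e-22 kg·m/s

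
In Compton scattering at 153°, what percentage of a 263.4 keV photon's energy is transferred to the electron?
0.4936 (or 49.36%)

Calculate initial and final photon energies:

Initial: E₀ = 263.4 keV → λ₀ = 4.7071 pm
Compton shift: Δλ = 4.5882 pm
Final wavelength: λ' = 9.2952 pm
Final energy: E' = 133.3846 keV

Fractional energy loss:
(E₀ - E')/E₀ = (263.4000 - 133.3846)/263.4000
= 130.0154/263.4000
= 0.4936
= 49.36%

(Intermediate values are shown rounded; full precision is carried through to the final answer.)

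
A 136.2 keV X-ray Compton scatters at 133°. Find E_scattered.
94.0404 keV

First convert energy to wavelength:
λ = hc/E, with hc ≈ 1239.842 keV·pm (i.e. 1239.842 eV·nm)

For E = 136.2 keV = 136200 eV:
λ = 1239.842 keV·pm / 136.2 keV
λ = 9.1031 pm

Calculate the Compton shift:
Δλ = λ_C(1 - cos(133°)) = 2.4263 × 1.6820
Δλ = 4.0810 pm

Final wavelength:
λ' = 9.1031 + 4.0810 = 13.1841 pm

Final energy:
E' = hc/λ' = 1239.842 / 13.1841 = 94.0404 keV

(Intermediate values are shown rounded; full precision is carried through to the final answer.)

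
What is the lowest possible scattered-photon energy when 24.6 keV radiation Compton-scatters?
22.4395 keV (at θ = 180°)

The scattered photon has minimum energy when its wavelength is maximum, i.e., when the Compton shift Δλ = λ_C(1 − cos θ) is maximum. This occurs at θ = 180° (backscattering), giving Δλ_max = 2λ_C = 4.8526 pm.

Initial wavelength: λ₀ = hc/E₀ = 50.4001 pm
Maximum final wavelength: λ'_max = λ₀ + 2λ_C = 50.4001 + 4.8526 = 55.2527 pm
Minimum final energy: E'_min = hc/λ'_max = 22.4395 keV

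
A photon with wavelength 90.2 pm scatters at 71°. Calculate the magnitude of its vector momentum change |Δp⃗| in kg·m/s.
8.4563e-24 kg·m/s

Photon momentum magnitude is p = h/λ.

Initial momentum:
p₀ = h/λ = 6.6261e-34/9.0200e-11 = 7.3460e-24 kg·m/s

After scattering:
λ' = λ + Δλ = 90.2 + 1.6364 = 91.8364 pm
p' = h/λ' = 6.6261e-34/9.1836e-11 = 7.2151e-24 kg·m/s

Momentum is a vector; the scattered photon's direction makes angle θ = 71° with the incident direction. The magnitude of the vector change Δp⃗ = p⃗₀ − p⃗' is found from the law of cosines:
|Δp⃗|² = p₀² + p'² − 2p₀p'cos θ
|Δp⃗|² = (7.3460e-24)² + (7.2151e-24)² − 2·7.3460e-24·7.2151e-24·cos(71°)
|Δp⃗| = 8.4563e-24 kg·m/s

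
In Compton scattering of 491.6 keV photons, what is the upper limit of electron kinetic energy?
323.4784 keV

Maximum energy transfer occurs at θ = 180° (backscattering).

Initial photon: E₀ = 491.6 keV → λ₀ = 2.5221 pm

Maximum Compton shift (at 180°):
Δλ_max = 2λ_C = 2 × 2.4263 = 4.8526 pm

Final wavelength:
λ' = 2.5221 + 4.8526 = 7.3747 pm

Minimum photon energy (maximum energy to electron):
E'_min = hc/λ' = 168.1216 keV

Maximum electron kinetic energy:
K_max = E₀ - E'_min = 491.6000 - 168.1216 = 323.4784 keV

(Intermediate values are shown rounded; full precision is carried through to the final answer.)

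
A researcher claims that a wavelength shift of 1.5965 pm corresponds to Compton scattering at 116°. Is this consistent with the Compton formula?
No, inconsistent

Calculate the expected shift for θ = 116°:

Δλ_expected = λ_C(1 - cos(116°))
Δλ_expected = 2.4263 × (1 - cos(116°))
Δλ_expected = 2.4263 × 1.4384
Δλ_expected = 3.4899 pm

Given shift: 1.5965 pm
Expected shift: 3.4899 pm
Difference: 1.8935 pm

The values do not match. The given shift corresponds to θ ≈ 70.0°, not 116°.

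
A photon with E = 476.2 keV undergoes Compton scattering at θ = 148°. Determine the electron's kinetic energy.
301.2677 keV

By energy conservation: K_e = E_initial - E_final

First find the scattered photon energy:
Initial wavelength: λ = hc/E = 2.6036 pm
Compton shift: Δλ = λ_C(1 - cos(148°)) = 4.4839 pm
Final wavelength: λ' = 2.6036 + 4.4839 = 7.0876 pm
Final photon energy: E' = hc/λ' = 174.9323 keV

Electron kinetic energy:
K_e = E - E' = 476.2000 - 174.9323 = 301.2677 keV

(Intermediate values are shown rounded; full precision is carried through to the final answer.)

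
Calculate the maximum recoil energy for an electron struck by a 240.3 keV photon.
116.4666 keV

Maximum energy transfer occurs at θ = 180° (backscattering).

Initial photon: E₀ = 240.3 keV → λ₀ = 5.1596 pm

Maximum Compton shift (at 180°):
Δλ_max = 2λ_C = 2 × 2.4263 = 4.8526 pm

Final wavelength:
λ' = 5.1596 + 4.8526 = 10.0122 pm

Minimum photon energy (maximum energy to electron):
E'_min = hc/λ' = 123.8334 keV

Maximum electron kinetic energy:
K_max = E₀ - E'_min = 240.3000 - 123.8334 = 116.4666 keV

(Intermediate values are shown rounded; full precision is carried through to the final answer.)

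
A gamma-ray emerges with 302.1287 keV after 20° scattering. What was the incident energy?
313.3000 keV

Convert final energy to wavelength (hc ≈ 1239.842 keV·pm):
λ' = hc/E' = 1239.842 / 302.1287 = 4.1037 pm

Calculate the Compton shift:
Δλ = λ_C(1 - cos(20°))
Δλ = 2.4263 × (1 - cos(20°))
Δλ = 0.1463 pm

Initial wavelength:
λ = λ' - Δλ = 4.1037 - 0.1463 = 3.9574 pm

Initial energy:
E = hc/λ = 1239.842 / 3.9574 = 313.3000 keV

(Intermediate values are shown rounded; full precision is carried through to the final answer.)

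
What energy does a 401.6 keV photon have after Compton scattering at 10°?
396.8616 keV

First convert energy to wavelength:
λ = hc/E, with hc ≈ 1239.842 keV·pm (i.e. 1239.842 eV·nm)

For E = 401.6 keV = 401600 eV:
λ = 1239.842 keV·pm / 401.6 keV
λ = 3.0873 pm

Calculate the Compton shift:
Δλ = λ_C(1 - cos(10°)) = 2.4263 × 0.0152
Δλ = 0.0369 pm

Final wavelength:
λ' = 3.0873 + 0.0369 = 3.1241 pm

Final energy:
E' = hc/λ' = 1239.842 / 3.1241 = 396.8616 keV

(Intermediate values are shown rounded; full precision is carried through to the final answer.)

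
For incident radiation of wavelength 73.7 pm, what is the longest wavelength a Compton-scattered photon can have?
78.5526 pm (at θ = 180°)

The Compton shift is Δλ = λ_C(1 − cos θ).

Since cos θ ranges from −1 to 1, the factor (1 − cos θ) ranges from 0 to 2; the maximum shift occurs at θ = 180° (backscattering):
Δλ_max = 2λ_C = 2 × 2.4263 pm = 4.8526 pm

Maximum scattered wavelength:
λ'_max = λ₀ + Δλ_max = 73.7 + 4.8526 = 78.5526 pm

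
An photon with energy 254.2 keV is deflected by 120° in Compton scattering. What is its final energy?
145.5745 keV

First convert energy to wavelength:
λ = hc/E, with hc ≈ 1239.842 keV·pm (i.e. 1239.842 eV·nm)

For E = 254.2 keV = 254200 eV:
λ = 1239.842 keV·pm / 254.2 keV
λ = 4.8774 pm

Calculate the Compton shift:
Δλ = λ_C(1 - cos(120°)) = 2.4263 × 1.5000
Δλ = 3.6395 pm

Final wavelength:
λ' = 4.8774 + 3.6395 = 8.5169 pm

Final energy:
E' = hc/λ' = 1239.842 / 8.5169 = 145.5745 keV

(Intermediate values are shown rounded; full precision is carried through to the final answer.)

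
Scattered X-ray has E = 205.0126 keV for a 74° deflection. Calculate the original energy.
289.0001 keV

Convert final energy to wavelength (hc ≈ 1239.842 keV·pm):
λ' = hc/E' = 1239.842 / 205.0126 = 6.0476 pm

Calculate the Compton shift:
Δλ = λ_C(1 - cos(74°))
Δλ = 2.4263 × (1 - cos(74°))
Δλ = 1.7575 pm

Initial wavelength:
λ = λ' - Δλ = 6.0476 - 1.7575 = 4.2901 pm

Initial energy:
E = hc/λ = 1239.842 / 4.2901 = 289.0001 keV

(Intermediate values are shown rounded; full precision is carried through to the final answer.)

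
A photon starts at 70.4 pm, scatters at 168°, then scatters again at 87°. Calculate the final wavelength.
77.4989 pm

Apply Compton shift twice:

First scattering at θ₁ = 168°:
Δλ₁ = λ_C(1 - cos(168°))
Δλ₁ = 2.4263 × 1.9781
Δλ₁ = 4.7996 pm

After first scattering:
λ₁ = 70.4 + 4.7996 = 75.1996 pm

Second scattering at θ₂ = 87°:
Δλ₂ = λ_C(1 - cos(87°))
Δλ₂ = 2.4263 × 0.9477
Δλ₂ = 2.2993 pm

Final wavelength:
λ₂ = 75.1996 + 2.2993 = 77.4989 pm

Total shift: Δλ_total = 4.7996 + 2.2993 = 7.0989 pm

(Intermediate values are shown rounded; full precision is carried through to the final answer.)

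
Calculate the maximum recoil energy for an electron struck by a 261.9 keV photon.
132.5699 keV

Maximum energy transfer occurs at θ = 180° (backscattering).

Initial photon: E₀ = 261.9 keV → λ₀ = 4.7340 pm

Maximum Compton shift (at 180°):
Δλ_max = 2λ_C = 2 × 2.4263 = 4.8526 pm

Final wavelength:
λ' = 4.7340 + 4.8526 = 9.5866 pm

Minimum photon energy (maximum energy to electron):
E'_min = hc/λ' = 129.3301 keV

Maximum electron kinetic energy:
K_max = E₀ - E'_min = 261.9000 - 129.3301 = 132.5699 keV

(Intermediate values are shown rounded; full precision is carried through to the final answer.)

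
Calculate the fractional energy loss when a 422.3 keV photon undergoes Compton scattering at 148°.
0.6043 (or 60.43%)

Calculate initial and final photon energies:

Initial: E₀ = 422.3 keV → λ₀ = 2.9359 pm
Compton shift: Δλ = 4.4839 pm
Final wavelength: λ' = 7.4199 pm
Final energy: E' = 167.0976 keV

Fractional energy loss:
(E₀ - E')/E₀ = (422.3000 - 167.0976)/422.3000
= 255.2024/422.3000
= 0.6043
= 60.43%

(Intermediate values are shown rounded; full precision is carried through to the final answer.)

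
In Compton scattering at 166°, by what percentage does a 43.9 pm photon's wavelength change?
10.8896%

Calculate the Compton shift:
Δλ = λ_C(1 - cos(166°))
Δλ = 2.4263 × (1 - cos(166°))
Δλ = 2.4263 × 1.9703
Δλ = 4.7805 pm

Percentage change:
(Δλ/λ₀) × 100 = (4.7805/43.9) × 100
= 10.8896%

(Intermediate values are shown rounded; full precision is carried through to the final answer.)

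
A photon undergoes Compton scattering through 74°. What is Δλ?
1.7575 pm

Using the Compton scattering formula:
Δλ = λ_C(1 - cos θ)

where λ_C = h/(m_e·c) ≈ 2.4263 pm is the Compton wavelength of an electron.

For θ = 74°:
cos(74°) = 0.2756
1 - cos(74°) = 0.7244

Δλ = 2.4263 × 0.7244
Δλ = 1.7575 pm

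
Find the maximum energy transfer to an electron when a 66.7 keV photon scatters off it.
13.8079 keV

Maximum energy transfer occurs at θ = 180° (backscattering).

Initial photon: E₀ = 66.7 keV → λ₀ = 18.5883 pm

Maximum Compton shift (at 180°):
Δλ_max = 2λ_C = 2 × 2.4263 = 4.8526 pm

Final wavelength:
λ' = 18.5883 + 4.8526 = 23.4410 pm

Minimum photon energy (maximum energy to electron):
E'_min = hc/λ' = 52.8921 keV

Maximum electron kinetic energy:
K_max = E₀ - E'_min = 66.7000 - 52.8921 = 13.8079 keV

(Intermediate values are shown rounded; full precision is carried through to the final answer.)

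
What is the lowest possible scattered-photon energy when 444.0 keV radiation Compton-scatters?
162.1756 keV (at θ = 180°)

The scattered photon has minimum energy when its wavelength is maximum, i.e., when the Compton shift Δλ = λ_C(1 − cos θ) is maximum. This occurs at θ = 180° (backscattering), giving Δλ_max = 2λ_C = 4.8526 pm.

Initial wavelength: λ₀ = hc/E₀ = 2.7924 pm
Maximum final wavelength: λ'_max = λ₀ + 2λ_C = 2.7924 + 4.8526 = 7.6451 pm
Minimum final energy: E'_min = hc/λ'_max = 162.1756 keV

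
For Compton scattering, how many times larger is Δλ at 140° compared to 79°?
140° produces the larger shift by a factor of 2.182

Calculate both shifts using Δλ = λ_C(1 - cos θ):

For θ₁ = 79°:
Δλ₁ = 2.4263 × (1 - cos(79°))
Δλ₁ = 2.4263 × 0.8092
Δλ₁ = 1.9633 pm

For θ₂ = 140°:
Δλ₂ = 2.4263 × (1 - cos(140°))
Δλ₂ = 2.4263 × 1.7660
Δλ₂ = 4.2850 pm

The 140° angle produces the larger shift.
Ratio: 4.2850/1.9633 = 2.182

(Intermediate values are shown rounded; full precision is carried through to the final answer.)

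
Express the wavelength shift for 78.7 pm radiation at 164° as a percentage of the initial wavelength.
6.0465%

Calculate the Compton shift:
Δλ = λ_C(1 - cos(164°))
Δλ = 2.4263 × (1 - cos(164°))
Δλ = 2.4263 × 1.9613
Δλ = 4.7586 pm

Percentage change:
(Δλ/λ₀) × 100 = (4.7586/78.7) × 100
= 6.0465%

(Intermediate values are shown rounded; full precision is carried through to the final answer.)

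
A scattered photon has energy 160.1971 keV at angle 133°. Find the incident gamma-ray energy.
338.9002 keV

Convert final energy to wavelength (hc ≈ 1239.842 keV·pm):
λ' = hc/E' = 1239.842 / 160.1971 = 7.7395 pm

Calculate the Compton shift:
Δλ = λ_C(1 - cos(133°))
Δλ = 2.4263 × (1 - cos(133°))
Δλ = 4.0810 pm

Initial wavelength:
λ = λ' - Δλ = 7.7395 - 4.0810 = 3.6584 pm

Initial energy:
E = hc/λ = 1239.842 / 3.6584 = 338.9002 keV

(Intermediate values are shown rounded; full precision is carried through to the final answer.)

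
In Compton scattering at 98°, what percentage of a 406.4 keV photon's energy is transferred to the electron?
0.4753 (or 47.53%)

Calculate initial and final photon energies:

Initial: E₀ = 406.4 keV → λ₀ = 3.0508 pm
Compton shift: Δλ = 2.7640 pm
Final wavelength: λ' = 5.8148 pm
Final energy: E' = 213.2225 keV

Fractional energy loss:
(E₀ - E')/E₀ = (406.4000 - 213.2225)/406.4000
= 193.1775/406.4000
= 0.4753
= 47.53%

(Intermediate values are shown rounded; full precision is carried through to the final answer.)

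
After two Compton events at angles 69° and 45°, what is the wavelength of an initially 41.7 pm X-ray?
43.9674 pm

Apply Compton shift twice:

First scattering at θ₁ = 69°:
Δλ₁ = λ_C(1 - cos(69°))
Δλ₁ = 2.4263 × 0.6416
Δλ₁ = 1.5568 pm

After first scattering:
λ₁ = 41.7 + 1.5568 = 43.2568 pm

Second scattering at θ₂ = 45°:
Δλ₂ = λ_C(1 - cos(45°))
Δλ₂ = 2.4263 × 0.2929
Δλ₂ = 0.7106 pm

Final wavelength:
λ₂ = 43.2568 + 0.7106 = 43.9674 pm

Total shift: Δλ_total = 1.5568 + 0.7106 = 2.2674 pm

(Intermediate values are shown rounded; full precision is carried through to the final answer.)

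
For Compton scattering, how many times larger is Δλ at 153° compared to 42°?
153° produces the larger shift by a factor of 7.362

Calculate both shifts using Δλ = λ_C(1 - cos θ):

For θ₁ = 42°:
Δλ₁ = 2.4263 × (1 - cos(42°))
Δλ₁ = 2.4263 × 0.2569
Δλ₁ = 0.6232 pm

For θ₂ = 153°:
Δλ₂ = 2.4263 × (1 - cos(153°))
Δλ₂ = 2.4263 × 1.8910
Δλ₂ = 4.5882 pm

The 153° angle produces the larger shift.
Ratio: 4.5882/0.6232 = 7.362

(Intermediate values are shown rounded; full precision is carried through to the final answer.)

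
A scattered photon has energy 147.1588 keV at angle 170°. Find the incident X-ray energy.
343.5000 keV

Convert final energy to wavelength (hc ≈ 1239.842 keV·pm):
λ' = hc/E' = 1239.842 / 147.1588 = 8.4252 pm

Calculate the Compton shift:
Δλ = λ_C(1 - cos(170°))
Δλ = 2.4263 × (1 - cos(170°))
Δλ = 4.8158 pm

Initial wavelength:
λ = λ' - Δλ = 8.4252 - 4.8158 = 3.6094 pm

Initial energy:
E = hc/λ = 1239.842 / 3.6094 = 343.5000 keV

(Intermediate values are shown rounded; full precision is carried through to the final answer.)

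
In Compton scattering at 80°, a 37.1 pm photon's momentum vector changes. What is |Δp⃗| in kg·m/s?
2.2383e-23 kg·m/s

Photon momentum magnitude is p = h/λ.

Initial momentum:
p₀ = h/λ = 6.6261e-34/3.7100e-11 = 1.7860e-23 kg·m/s

After scattering:
λ' = λ + Δλ = 37.1 + 2.0050 = 39.1050 pm
p' = h/λ' = 6.6261e-34/3.9105e-11 = 1.6944e-23 kg·m/s

Momentum is a vector; the scattered photon's direction makes angle θ = 80° with the incident direction. The magnitude of the vector change Δp⃗ = p⃗₀ − p⃗' is found from the law of cosines:
|Δp⃗|² = p₀² + p'² − 2p₀p'cos θ
|Δp⃗|² = (1.7860e-23)² + (1.6944e-23)² − 2·1.7860e-23·1.6944e-23·cos(80°)
|Δp⃗| = 2.2383e-23 kg·m/s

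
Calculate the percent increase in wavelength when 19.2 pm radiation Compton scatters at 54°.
5.2092%

Calculate the Compton shift:
Δλ = λ_C(1 - cos(54°))
Δλ = 2.4263 × (1 - cos(54°))
Δλ = 2.4263 × 0.4122
Δλ = 1.0002 pm

Percentage change:
(Δλ/λ₀) × 100 = (1.0002/19.2) × 100
= 5.2092%

(Intermediate values are shown rounded; full precision is carried through to the final answer.)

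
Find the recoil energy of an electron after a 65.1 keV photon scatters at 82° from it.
6.4338 keV

By energy conservation: K_e = E_initial - E_final

First find the scattered photon energy:
Initial wavelength: λ = hc/E = 19.0452 pm
Compton shift: Δλ = λ_C(1 - cos(82°)) = 2.0886 pm
Final wavelength: λ' = 19.0452 + 2.0886 = 21.1338 pm
Final photon energy: E' = hc/λ' = 58.6662 keV

Electron kinetic energy:
K_e = E - E' = 65.1000 - 58.6662 = 6.4338 keV

(Intermediate values are shown rounded; full precision is carried through to the final answer.)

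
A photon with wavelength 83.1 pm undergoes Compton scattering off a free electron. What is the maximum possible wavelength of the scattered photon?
87.9526 pm (at θ = 180°)

The Compton shift is Δλ = λ_C(1 − cos θ).

Since cos θ ranges from −1 to 1, the factor (1 − cos θ) ranges from 0 to 2; the maximum shift occurs at θ = 180° (backscattering):
Δλ_max = 2λ_C = 2 × 2.4263 pm = 4.8526 pm

Maximum scattered wavelength:
λ'_max = λ₀ + Δλ_max = 83.1 + 4.8526 = 87.9526 pm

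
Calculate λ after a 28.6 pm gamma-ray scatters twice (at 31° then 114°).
32.3597 pm

Apply Compton shift twice:

First scattering at θ₁ = 31°:
Δλ₁ = λ_C(1 - cos(31°))
Δλ₁ = 2.4263 × 0.1428
Δλ₁ = 0.3466 pm

After first scattering:
λ₁ = 28.6 + 0.3466 = 28.9466 pm

Second scattering at θ₂ = 114°:
Δλ₂ = λ_C(1 - cos(114°))
Δλ₂ = 2.4263 × 1.4067
Δλ₂ = 3.4132 pm

Final wavelength:
λ₂ = 28.9466 + 3.4132 = 32.3597 pm

Total shift: Δλ_total = 0.3466 + 3.4132 = 3.7597 pm

(Intermediate values are shown rounded; full precision is carried through to the final answer.)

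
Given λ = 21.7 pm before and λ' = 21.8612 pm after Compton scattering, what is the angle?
21.00°

First find the wavelength shift:
Δλ = λ' - λ = 21.8612 - 21.7 = 0.1612 pm

Using Δλ = λ_C(1 - cos θ), with λ_C = h/(m_e·c) ≈ 2.42631024 pm:
cos θ = 1 - Δλ/λ_C
cos θ = 1 - 0.1612/2.42631024
cos θ = 0.933562

θ = arccos(0.933562)
θ = 21.00°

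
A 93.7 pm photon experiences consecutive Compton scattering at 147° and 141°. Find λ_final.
102.4731 pm

Apply Compton shift twice:

First scattering at θ₁ = 147°:
Δλ₁ = λ_C(1 - cos(147°))
Δλ₁ = 2.4263 × 1.8387
Δλ₁ = 4.4612 pm

After first scattering:
λ₁ = 93.7 + 4.4612 = 98.1612 pm

Second scattering at θ₂ = 141°:
Δλ₂ = λ_C(1 - cos(141°))
Δλ₂ = 2.4263 × 1.7771
Δλ₂ = 4.3119 pm

Final wavelength:
λ₂ = 98.1612 + 4.3119 = 102.4731 pm

Total shift: Δλ_total = 4.4612 + 4.3119 = 8.7731 pm

(Intermediate values are shown rounded; full precision is carried through to the final answer.)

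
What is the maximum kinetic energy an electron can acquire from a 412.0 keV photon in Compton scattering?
254.2983 keV

Maximum energy transfer occurs at θ = 180° (backscattering).

Initial photon: E₀ = 412.0 keV → λ₀ = 3.0093 pm

Maximum Compton shift (at 180°):
Δλ_max = 2λ_C = 2 × 2.4263 = 4.8526 pm

Final wavelength:
λ' = 3.0093 + 4.8526 = 7.8619 pm

Minimum photon energy (maximum energy to electron):
E'_min = hc/λ' = 157.7017 keV

Maximum electron kinetic energy:
K_max = E₀ - E'_min = 412.0000 - 157.7017 = 254.2983 keV

(Intermediate values are shown rounded; full precision is carried through to the final answer.)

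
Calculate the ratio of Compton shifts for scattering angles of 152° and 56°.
152° produces the larger shift by a factor of 4.272

Calculate both shifts using Δλ = λ_C(1 - cos θ):

For θ₁ = 56°:
Δλ₁ = 2.4263 × (1 - cos(56°))
Δλ₁ = 2.4263 × 0.4408
Δλ₁ = 1.0695 pm

For θ₂ = 152°:
Δλ₂ = 2.4263 × (1 - cos(152°))
Δλ₂ = 2.4263 × 1.8829
Δλ₂ = 4.5686 pm

The 152° angle produces the larger shift.
Ratio: 4.5686/1.0695 = 4.272

(Intermediate values are shown rounded; full precision is carried through to the final answer.)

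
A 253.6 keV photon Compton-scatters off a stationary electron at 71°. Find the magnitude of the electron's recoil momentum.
1.4042e-22 kg·m/s

The electron is initially at rest, so by conservation of momentum:
p⃗_e = p⃗₀ − p⃗'  (incident photon momentum minus scattered photon momentum)

Photon momentum magnitudes (p = h/λ = E/c):
λ₀ = hc/E₀ = 4.8890 pm → p₀ = h/λ₀ = 1.3553e-22 kg·m/s
Δλ = λ_C(1 − cos 71°) = 1.6364 pm
λ' = 6.5253 pm → p' = h/λ' = 1.0154e-22 kg·m/s

The scattered photon makes angle θ = 71° with the incident direction, so by the law of cosines:
|p⃗_e|² = p₀² + p'² − 2p₀p'cos θ
|p⃗_e|² = (1.3553e-22)² + (1.0154e-22)² − 2·1.3553e-22·1.0154e-22·cos(71°)
|p⃗_e| = 1.4042e-22 kg·m/s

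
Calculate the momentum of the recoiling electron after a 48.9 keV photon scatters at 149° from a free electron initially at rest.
4.6578e-23 kg·m/s

The electron is initially at rest, so by conservation of momentum:
p⃗_e = p⃗₀ − p⃗'  (incident photon momentum minus scattered photon momentum)

Photon momentum magnitudes (p = h/λ = E/c):
λ₀ = hc/E₀ = 25.3546 pm → p₀ = h/λ₀ = 2.6134e-23 kg·m/s
Δλ = λ_C(1 − cos 149°) = 4.5061 pm
λ' = 29.8607 pm → p' = h/λ' = 2.2190e-23 kg·m/s

The scattered photon makes angle θ = 149° with the incident direction, so by the law of cosines:
|p⃗_e|² = p₀² + p'² − 2p₀p'cos θ
|p⃗_e|² = (2.6134e-23)² + (2.2190e-23)² − 2·2.6134e-23·2.2190e-23·cos(149°)
|p⃗_e| = 4.6578e-23 kg·m/s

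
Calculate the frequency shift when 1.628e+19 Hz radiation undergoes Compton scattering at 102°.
2.235e+18 Hz (decrease)

Convert frequency to wavelength (c = 299792458 m/s):
λ₀ = c/f₀ = 299792458/1.628e+19 = 1.8414770e-11 m = 18.4148 pm

Calculate Compton shift:
Δλ = λ_C(1 - cos(102°)) = 2.9308 pm

Final wavelength:
λ' = λ₀ + Δλ = 18.4148 + 2.9308 = 21.3455 pm

Final frequency:
f' = c/λ' = 299792458/2.1345539e-11 = 1.4044736e+19 Hz

Frequency shift (decrease):
Δf = f₀ - f' = 1.628e+19 - 1.4044736e+19 = 2.235e+18 Hz

(Intermediate values are shown rounded; full precision is carried through to the final answer.)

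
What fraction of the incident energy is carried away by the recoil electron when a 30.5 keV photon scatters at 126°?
0.0866 (or 8.66%)

Calculate initial and final photon energies:

Initial: E₀ = 30.5 keV → λ₀ = 40.6506 pm
Compton shift: Δλ = 3.8525 pm
Final wavelength: λ' = 44.5030 pm
Final energy: E' = 27.8597 keV

Fractional energy loss:
(E₀ - E')/E₀ = (30.5000 - 27.8597)/30.5000
= 2.6403/30.5000
= 0.0866
= 8.66%

(Intermediate values are shown rounded; full precision is carried through to the final answer.)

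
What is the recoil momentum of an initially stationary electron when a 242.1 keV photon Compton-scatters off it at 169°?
1.9531e-22 kg·m/s

The electron is initially at rest, so by conservation of momentum:
p⃗_e = p⃗₀ − p⃗'  (incident photon momentum minus scattered photon momentum)

Photon momentum magnitudes (p = h/λ = E/c):
λ₀ = hc/E₀ = 5.1212 pm → p₀ = h/λ₀ = 1.2939e-22 kg·m/s
Δλ = λ_C(1 − cos 169°) = 4.8080 pm
λ' = 9.9292 pm → p' = h/λ' = 6.6733e-23 kg·m/s

The scattered photon makes angle θ = 169° with the incident direction, so by the law of cosines:
|p⃗_e|² = p₀² + p'² − 2p₀p'cos θ
|p⃗_e|² = (1.2939e-22)² + (6.6733e-23)² − 2·1.2939e-22·6.6733e-23·cos(169°)
|p⃗_e| = 1.9531e-22 kg·m/s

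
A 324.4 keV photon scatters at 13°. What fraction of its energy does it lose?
0.0160 (or 1.60%)

Calculate initial and final photon energies:

Initial: E₀ = 324.4 keV → λ₀ = 3.8220 pm
Compton shift: Δλ = 0.0622 pm
Final wavelength: λ' = 3.8841 pm
Final energy: E' = 319.2063 keV

Fractional energy loss:
(E₀ - E')/E₀ = (324.4000 - 319.2063)/324.4000
= 5.1937/324.4000
= 0.0160
= 1.60%

(Intermediate values are shown rounded; full precision is carried through to the final answer.)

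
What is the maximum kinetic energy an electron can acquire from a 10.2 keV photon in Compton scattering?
0.3916 keV

Maximum energy transfer occurs at θ = 180° (backscattering).

Initial photon: E₀ = 10.2 keV → λ₀ = 121.5531 pm

Maximum Compton shift (at 180°):
Δλ_max = 2λ_C = 2 × 2.4263 = 4.8526 pm

Final wavelength:
λ' = 121.5531 + 4.8526 = 126.4058 pm

Minimum photon energy (maximum energy to electron):
E'_min = hc/λ' = 9.8084 keV

Maximum electron kinetic energy:
K_max = E₀ - E'_min = 10.2000 - 9.8084 = 0.3916 keV

(Intermediate values are shown rounded; full precision is carried through to the final answer.)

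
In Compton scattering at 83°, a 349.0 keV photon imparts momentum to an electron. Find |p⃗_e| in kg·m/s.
2.0756e-22 kg·m/s

The electron is initially at rest, so by conservation of momentum:
p⃗_e = p⃗₀ − p⃗'  (incident photon momentum minus scattered photon momentum)

Photon momentum magnitudes (p = h/λ = E/c):
λ₀ = hc/E₀ = 3.5526 pm → p₀ = h/λ₀ = 1.8652e-22 kg·m/s
Δλ = λ_C(1 − cos 83°) = 2.1306 pm
λ' = 5.6832 pm → p' = h/λ' = 1.1659e-22 kg·m/s

The scattered photon makes angle θ = 83° with the incident direction, so by the law of cosines:
|p⃗_e|² = p₀² + p'² − 2p₀p'cos θ
|p⃗_e|² = (1.8652e-22)² + (1.1659e-22)² − 2·1.8652e-22·1.1659e-22·cos(83°)
|p⃗_e| = 2.0756e-22 kg·m/s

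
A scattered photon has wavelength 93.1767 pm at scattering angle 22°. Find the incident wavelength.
93.0000 pm

From λ' = λ + Δλ, we have λ = λ' - Δλ

First calculate the Compton shift:
Δλ = λ_C(1 - cos θ)
Δλ = 2.4263 × (1 - cos(22°))
Δλ = 2.4263 × 0.0728
Δλ = 0.1767 pm

Initial wavelength:
λ = λ' - Δλ
λ = 93.1767 - 0.1767
λ = 93.0000 pm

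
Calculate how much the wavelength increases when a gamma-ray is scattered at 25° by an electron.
0.2273 pm

Using the Compton scattering formula:
Δλ = λ_C(1 - cos θ)

where λ_C = h/(m_e·c) ≈ 2.4263 pm is the Compton wavelength of an electron.

For θ = 25°:
cos(25°) = 0.9063
1 - cos(25°) = 0.0937

Δλ = 2.4263 × 0.0937
Δλ = 0.2273 pm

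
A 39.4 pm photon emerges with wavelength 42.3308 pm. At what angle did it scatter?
102.00°

First find the wavelength shift:
Δλ = λ' - λ = 42.3308 - 39.4 = 2.9308 pm

Using Δλ = λ_C(1 - cos θ), with λ_C = h/(m_e·c) ≈ 2.42631024 pm:
cos θ = 1 - Δλ/λ_C
cos θ = 1 - 2.9308/2.42631024
cos θ = -0.207925

θ = arccos(-0.207925)
θ = 102.00°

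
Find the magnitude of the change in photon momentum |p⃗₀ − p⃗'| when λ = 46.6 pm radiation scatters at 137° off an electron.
2.5369e-23 kg·m/s

Photon momentum magnitude is p = h/λ.

Initial momentum:
p₀ = h/λ = 6.6261e-34/4.6600e-11 = 1.4219e-23 kg·m/s

After scattering:
λ' = λ + Δλ = 46.6 + 4.2008 = 50.8008 pm
p' = h/λ' = 6.6261e-34/5.0801e-11 = 1.3043e-23 kg·m/s

Momentum is a vector; the scattered photon's direction makes angle θ = 137° with the incident direction. The magnitude of the vector change Δp⃗ = p⃗₀ − p⃗' is found from the law of cosines:
|Δp⃗|² = p₀² + p'² − 2p₀p'cos θ
|Δp⃗|² = (1.4219e-23)² + (1.3043e-23)² − 2·1.4219e-23·1.3043e-23·cos(137°)
|Δp⃗| = 2.5369e-23 kg·m/s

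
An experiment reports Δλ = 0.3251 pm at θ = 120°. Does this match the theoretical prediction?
No, inconsistent

Calculate the expected shift for θ = 120°:

Δλ_expected = λ_C(1 - cos(120°))
Δλ_expected = 2.4263 × (1 - cos(120°))
Δλ_expected = 2.4263 × 1.5000
Δλ_expected = 3.6395 pm

Given shift: 0.3251 pm
Expected shift: 3.6395 pm
Difference: 3.3144 pm

The values do not match. The given shift corresponds to θ ≈ 30.0°, not 120°.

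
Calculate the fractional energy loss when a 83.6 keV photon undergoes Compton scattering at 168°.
0.2445 (or 24.45%)

Calculate initial and final photon energies:

Initial: E₀ = 83.6 keV → λ₀ = 14.8306 pm
Compton shift: Δλ = 4.7996 pm
Final wavelength: λ' = 19.6302 pm
Final energy: E' = 63.1598 keV

Fractional energy loss:
(E₀ - E')/E₀ = (83.6000 - 63.1598)/83.6000
= 20.4402/83.6000
= 0.2445
= 24.45%

(Intermediate values are shown rounded; full precision is carried through to the final answer.)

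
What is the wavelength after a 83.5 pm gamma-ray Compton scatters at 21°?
83.6612 pm

Using the Compton scattering formula:
λ' = λ + Δλ = λ + λ_C(1 - cos θ)

Given:
- Initial wavelength λ = 83.5 pm
- Scattering angle θ = 21°
- Compton wavelength λ_C ≈ 2.4263 pm

Calculate the shift:
Δλ = 2.4263 × (1 - cos(21°))
Δλ = 2.4263 × 0.0664
Δλ = 0.1612 pm

Final wavelength:
λ' = 83.5 + 0.1612 = 83.6612 pm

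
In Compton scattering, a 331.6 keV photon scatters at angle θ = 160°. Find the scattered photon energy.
146.8091 keV

First convert energy to wavelength:
λ = hc/E, with hc ≈ 1239.842 keV·pm (i.e. 1239.842 eV·nm)

For E = 331.6 keV = 331600 eV:
λ = 1239.842 keV·pm / 331.6 keV
λ = 3.7390 pm

Calculate the Compton shift:
Δλ = λ_C(1 - cos(160°)) = 2.4263 × 1.9397
Δλ = 4.7063 pm

Final wavelength:
λ' = 3.7390 + 4.7063 = 8.4453 pm

Final energy:
E' = hc/λ' = 1239.842 / 8.4453 = 146.8091 keV

(Intermediate values are shown rounded; full precision is carried through to the final answer.)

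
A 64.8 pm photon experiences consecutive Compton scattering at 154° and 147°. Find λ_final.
73.8682 pm

Apply Compton shift twice:

First scattering at θ₁ = 154°:
Δλ₁ = λ_C(1 - cos(154°))
Δλ₁ = 2.4263 × 1.8988
Δλ₁ = 4.6071 pm

After first scattering:
λ₁ = 64.8 + 4.6071 = 69.4071 pm

Second scattering at θ₂ = 147°:
Δλ₂ = λ_C(1 - cos(147°))
Δλ₂ = 2.4263 × 1.8387
Δλ₂ = 4.4612 pm

Final wavelength:
λ₂ = 69.4071 + 4.4612 = 73.8682 pm

Total shift: Δλ_total = 4.6071 + 4.4612 = 9.0682 pm

(Intermediate values are shown rounded; full precision is carried through to the final answer.)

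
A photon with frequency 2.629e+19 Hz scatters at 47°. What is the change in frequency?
1.666e+18 Hz (decrease)

Convert frequency to wavelength (c = 299792458 m/s):
λ₀ = c/f₀ = 299792458/2.629e+19 = 1.1403289e-11 m = 11.4033 pm

Calculate Compton shift:
Δλ = λ_C(1 - cos(47°)) = 0.7716 pm

Final wavelength:
λ' = λ₀ + Δλ = 11.4033 + 0.7716 = 12.1749 pm

Final frequency:
f' = c/λ' = 299792458/1.2174859e-11 = 2.4623895e+19 Hz

Frequency shift (decrease):
Δf = f₀ - f' = 2.629e+19 - 2.4623895e+19 = 1.666e+18 Hz

(Intermediate values are shown rounded; full precision is carried through to the final answer.)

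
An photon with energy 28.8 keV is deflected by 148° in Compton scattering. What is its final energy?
26.0833 keV

First convert energy to wavelength:
λ = hc/E, with hc ≈ 1239.842 keV·pm (i.e. 1239.842 eV·nm)

For E = 28.8 keV = 28800 eV:
λ = 1239.842 keV·pm / 28.8 keV
λ = 43.0501 pm

Calculate the Compton shift:
Δλ = λ_C(1 - cos(148°)) = 2.4263 × 1.8480
Δλ = 4.4839 pm

Final wavelength:
λ' = 43.0501 + 4.4839 = 47.5340 pm

Final energy:
E' = hc/λ' = 1239.842 / 47.5340 = 26.0833 keV

(Intermediate values are shown rounded; full precision is carried through to the final answer.)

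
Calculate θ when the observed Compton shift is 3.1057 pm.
106.26°

From the Compton formula Δλ = λ_C(1 - cos θ), we can solve for θ:

cos θ = 1 - Δλ/λ_C

Given:
- Δλ = 3.1057 pm
- λ_C = h/(m_e·c) ≈ 2.42631024 pm

cos θ = 1 - 3.1057/2.42631024
cos θ = 1 - 1.280009
cos θ = -0.280009

θ = arccos(-0.280009)
θ = 106.26°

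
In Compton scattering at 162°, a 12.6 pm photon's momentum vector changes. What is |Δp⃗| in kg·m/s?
8.9724e-23 kg·m/s

Photon momentum magnitude is p = h/λ.

Initial momentum:
p₀ = h/λ = 6.6261e-34/1.2600e-11 = 5.2588e-23 kg·m/s

After scattering:
λ' = λ + Δλ = 12.6 + 4.7339 = 17.3339 pm
p' = h/λ' = 6.6261e-34/1.7334e-11 = 3.8226e-23 kg·m/s

Momentum is a vector; the scattered photon's direction makes angle θ = 162° with the incident direction. The magnitude of the vector change Δp⃗ = p⃗₀ − p⃗' is found from the law of cosines:
|Δp⃗|² = p₀² + p'² − 2p₀p'cos θ
|Δp⃗|² = (5.2588e-23)² + (3.8226e-23)² − 2·5.2588e-23·3.8226e-23·cos(162°)
|Δp⃗| = 8.9724e-23 kg·m/s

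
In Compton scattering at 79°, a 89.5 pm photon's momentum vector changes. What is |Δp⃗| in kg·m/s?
9.3180e-24 kg·m/s

Photon momentum magnitude is p = h/λ.

Initial momentum:
p₀ = h/λ = 6.6261e-34/8.9500e-11 = 7.4034e-24 kg·m/s

After scattering:
λ' = λ + Δλ = 89.5 + 1.9633 = 91.4633 pm
p' = h/λ' = 6.6261e-34/9.1463e-11 = 7.2445e-24 kg·m/s

Momentum is a vector; the scattered photon's direction makes angle θ = 79° with the incident direction. The magnitude of the vector change Δp⃗ = p⃗₀ − p⃗' is found from the law of cosines:
|Δp⃗|² = p₀² + p'² − 2p₀p'cos θ
|Δp⃗|² = (7.4034e-24)² + (7.2445e-24)² − 2·7.4034e-24·7.2445e-24·cos(79°)
|Δp⃗| = 9.3180e-24 kg·m/s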